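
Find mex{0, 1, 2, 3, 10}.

4

The values 0, 1, 2, 3 are all present; 4 is the first non-negative integer missing from the set.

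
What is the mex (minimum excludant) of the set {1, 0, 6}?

2

The values 0, 1 are all present; 2 is the first non-negative integer missing from the set.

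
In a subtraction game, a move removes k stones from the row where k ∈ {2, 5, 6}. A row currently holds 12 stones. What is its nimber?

Grundy values for subtraction set {2, 5, 6}:
k:     0  1  2  3  4  5  6  7  8  9 10 11 12
g(k):  0  0  1  1  0  2  1  3  0  2  1  0  0
So g(12) = 0.

0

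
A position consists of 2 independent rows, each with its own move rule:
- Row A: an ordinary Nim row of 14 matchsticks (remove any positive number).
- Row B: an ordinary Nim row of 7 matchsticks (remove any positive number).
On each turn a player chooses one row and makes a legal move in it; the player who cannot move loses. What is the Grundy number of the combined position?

9

Row A is a plain Nim row of size 14, so its Grundy value is 14.
Row B is a plain Nim row of size 7, so its Grundy value is 7.
By the Sprague-Grundy theorem, the Grundy value of a sum of independent games is the XOR of the component values.
Combined value = 14 XOR 7 = 9.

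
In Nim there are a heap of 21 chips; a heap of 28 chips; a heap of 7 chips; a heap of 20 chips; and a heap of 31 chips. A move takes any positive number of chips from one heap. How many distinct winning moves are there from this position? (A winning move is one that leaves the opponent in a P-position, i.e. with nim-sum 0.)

5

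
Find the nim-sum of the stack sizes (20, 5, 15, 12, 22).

4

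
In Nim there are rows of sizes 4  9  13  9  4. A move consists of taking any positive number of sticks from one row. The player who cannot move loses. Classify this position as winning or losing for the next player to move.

Nim-sum: 4 ⊕ 9 ⊕ 13 ⊕ 9 ⊕ 4 = 13.
The nim-sum is 13 ≠ 0, so this is an N-position: the player to move can win.

Winning position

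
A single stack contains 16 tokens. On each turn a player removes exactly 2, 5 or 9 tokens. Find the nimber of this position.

Build the Grundy sequence with g(k) = mex{g(k−s) : s ∈ {2, 5, 9}, s ≤ k}:
k:     0  1  2  3  4  5  6  7  8  9 10 11 12 13 14 15 16
g(k):  0  0  1  1  0  2  1  0  0  1  1  0  2  1  0  0  1
So g(16) = 1.

1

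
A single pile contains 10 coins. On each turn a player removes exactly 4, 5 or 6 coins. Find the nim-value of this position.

0

Build the Grundy sequence with g(k) = mex{g(k−s) : s ∈ {4, 5, 6}, s ≤ k}:
k:     0  1  2  3  4  5  6  7  8  9 10
g(k):  0  0  0  0  1  1  1  1  2  2  0
So g(10) = 0.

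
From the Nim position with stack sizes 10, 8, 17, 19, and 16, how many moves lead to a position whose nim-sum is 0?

Compute the nim-sum pairwise:
10 ⊕ 8 = 2
2 ⊕ 17 = 19
19 ⊕ 19 = 0
0 ⊕ 16 = 16
The overall nim-sum is X = 16. A stack of size p has a winning move iff p XOR X < p (reduce it to p XOR X).
  10: 10 XOR 16 = 26 ≥ 10 — no move.
  8: 8 XOR 16 = 24 ≥ 8 — no move.
  17: 17 XOR 16 = 1 < 17 — winning move (to 1).
  19: 19 XOR 16 = 3 < 19 — winning move (to 3).
  16: 16 XOR 16 = 0 < 16 — winning move (to 0).
That gives 3 winning moves.

3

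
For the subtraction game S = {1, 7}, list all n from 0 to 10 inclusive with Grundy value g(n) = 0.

Grundy values for subtraction set {1, 7}:
k:     0  1  2  3  4  5  6  7  8  9 10
g(k):  0  1  0  1  0  1  0  1  0  1  0
The P-positions (g = 0) in 0..10 are 0, 2, 4, 6, 8, 10.

0, 2, 4, 6, 8, 10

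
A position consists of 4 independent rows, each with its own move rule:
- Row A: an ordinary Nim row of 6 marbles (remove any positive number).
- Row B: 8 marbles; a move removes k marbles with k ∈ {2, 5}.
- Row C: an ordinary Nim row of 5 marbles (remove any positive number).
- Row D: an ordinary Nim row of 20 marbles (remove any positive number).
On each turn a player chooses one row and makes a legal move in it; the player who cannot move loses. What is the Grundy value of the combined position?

23

Row A is a plain Nim row of size 6, so its Grundy value is 6.
Build the Grundy sequence for row B with g(k) = mex{g(k−s) : s ∈ {2, 5}, s ≤ k}:
g(0) = mex{} = 0
g(1) = mex{} = 0
g(2) = mex{0} = 1
g(3) = mex{0} = 1
g(4) = mex{1} = 0
g(5) = mex{0,1} = 2
g(6) = mex{0} = 1
g(7) = mex{1,2} = 0
g(8) = mex{1} = 0
So g(8) = 0.
Row C is a plain Nim row of size 5, so its Grundy value is 5.
Row D is a plain Nim row of size 20, so its Grundy value is 20.
The value of a disjunctive sum is the nim-sum of the parts.
Combined value = 6 XOR 0 XOR 5 XOR 20 = 23.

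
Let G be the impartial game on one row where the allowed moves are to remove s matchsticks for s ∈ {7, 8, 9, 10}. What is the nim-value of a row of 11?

1

Grundy values for subtraction set {7, 8, 9, 10}:
k:     0  1  2  3  4  5  6  7  8  9 10 11
g(k):  0  0  0  0  0  0  0  1  1  1  1  1
So g(11) = 1.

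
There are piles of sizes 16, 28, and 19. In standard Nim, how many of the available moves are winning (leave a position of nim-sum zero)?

3

Write each in binary and XOR column by column:
  10000  (16)
  11100  (28)
  10011  (19)
  -----
  11111  (31)
The overall nim-sum is X = 31. A pile of size p has a winning move iff p XOR X < p (reduce it to p XOR X).
  16: 16 XOR 31 = 15 < 16 — winning move (to 15).
  28: 28 XOR 31 = 3 < 28 — winning move (to 3).
  19: 19 XOR 31 = 12 < 19 — winning move (to 12).
That gives 3 winning moves.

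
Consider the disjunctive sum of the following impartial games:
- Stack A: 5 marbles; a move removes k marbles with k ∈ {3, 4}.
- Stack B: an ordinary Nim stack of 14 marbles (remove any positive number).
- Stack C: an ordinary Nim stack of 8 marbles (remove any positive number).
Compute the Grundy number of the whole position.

Build the Grundy sequence for stack A with g(k) = mex{g(k−s) : s ∈ {3, 4}, s ≤ k}:
g(0) = mex{} = 0
g(1) = mex{} = 0
g(2) = mex{} = 0
g(3) = mex{0} = 1
g(4) = mex{0} = 1
g(5) = mex{0} = 1
So g(5) = 1.
Stack B is a plain Nim stack of size 14, so its Grundy value is 14.
Stack C is a plain Nim stack of size 8, so its Grundy value is 8.
The value of a disjunctive sum is the nim-sum of the parts.
Combined value = 1 ⊕ 14 ⊕ 8 = 7.

7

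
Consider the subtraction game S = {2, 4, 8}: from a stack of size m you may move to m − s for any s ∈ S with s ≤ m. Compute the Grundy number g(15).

1

Compute g(0), g(1), … for moves {2, 4, 8}:
k:     0  1  2  3  4  5  6  7  8  9 10 11 12 13 14 15
g(k):  0  0  1  1  2  2  0  0  1  1  2  2  0  0  1  1
So g(15) = 1.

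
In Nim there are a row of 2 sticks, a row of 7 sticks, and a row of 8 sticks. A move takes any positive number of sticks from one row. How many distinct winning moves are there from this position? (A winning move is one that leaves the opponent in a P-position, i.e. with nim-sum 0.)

1

Nim-sum: 2 ⊕ 7 ⊕ 8 = 13.
The overall nim-sum is X = 13. A row of size p has a winning move iff p XOR X < p (reduce it to p XOR X).
  2: 2 XOR 13 = 15 ≥ 2 — no move.
  7: 7 XOR 13 = 10 ≥ 7 — no move.
  8: 8 XOR 13 = 5 < 8 — winning move (to 5).
That gives 1 winning move.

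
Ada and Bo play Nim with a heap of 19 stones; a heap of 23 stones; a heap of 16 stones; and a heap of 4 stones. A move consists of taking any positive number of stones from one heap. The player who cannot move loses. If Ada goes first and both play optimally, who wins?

Ada wins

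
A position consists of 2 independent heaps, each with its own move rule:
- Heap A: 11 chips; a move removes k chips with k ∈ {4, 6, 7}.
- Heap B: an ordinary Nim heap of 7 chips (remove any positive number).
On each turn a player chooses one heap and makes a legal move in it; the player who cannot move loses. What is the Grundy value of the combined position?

7

Grundy values for heap A (subtraction set {4, 6, 7}):
k:     0  1  2  3  4  5  6  7  8  9 10 11
g(k):  0  0  0  0  1  1  1  1  2  2  2  0
So g(11) = 0.
Heap B is a plain Nim heap of size 7, so its Grundy value is 7.
The value of a disjunctive sum is the nim-sum of the parts.
Combined value = 0 ⊕ 7 = 7.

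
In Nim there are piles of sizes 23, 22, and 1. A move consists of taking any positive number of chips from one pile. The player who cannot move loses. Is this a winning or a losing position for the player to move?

Losing position

Bitwise XOR of the heap sizes:
  10111  (23)
  10110  (22)
  00001  (1)
  -----
  00000  (0)
The nim-sum is 0, so this is a P-position: the player to move is in a losing position under optimal play.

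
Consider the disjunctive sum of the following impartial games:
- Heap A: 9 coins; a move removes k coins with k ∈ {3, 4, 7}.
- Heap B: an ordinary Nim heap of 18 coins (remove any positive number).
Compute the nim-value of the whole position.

For heap A, compute g(0), g(1), … with moves {3, 4, 7}:
k:     0  1  2  3  4  5  6  7  8  9
g(k):  0  0  0  1  1  1  2  2  2  3
So g(9) = 3.
Heap B is a plain Nim heap of size 18, so its Grundy value is 18.
By the Sprague-Grundy theorem, the Grundy value of a sum of independent games is the XOR of the component values.
Combined value = 3 ⊕ 18 = 17.

17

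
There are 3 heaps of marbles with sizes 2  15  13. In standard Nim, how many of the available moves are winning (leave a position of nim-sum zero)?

0

Compute the nim-sum pairwise:
2 XOR 15 = 13
13 XOR 13 = 0
The nim-sum is already 0, so every move leaves a nonzero nim-sum — there are no winning moves.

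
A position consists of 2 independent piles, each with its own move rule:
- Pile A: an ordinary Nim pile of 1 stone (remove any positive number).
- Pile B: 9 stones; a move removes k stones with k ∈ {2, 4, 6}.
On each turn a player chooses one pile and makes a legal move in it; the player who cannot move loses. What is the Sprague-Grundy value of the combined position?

1

Pile A is a plain Nim pile of size 1, so its Grundy value is 1.
Grundy values for pile B (subtraction set {2, 4, 6}):
k:     0  1  2  3  4  5  6  7  8  9
g(k):  0  0  1  1  2  2  3  3  0  0
So g(9) = 0.
The value of a disjunctive sum is the nim-sum of the parts.
Combined value = 1 ⊕ 0 = 1.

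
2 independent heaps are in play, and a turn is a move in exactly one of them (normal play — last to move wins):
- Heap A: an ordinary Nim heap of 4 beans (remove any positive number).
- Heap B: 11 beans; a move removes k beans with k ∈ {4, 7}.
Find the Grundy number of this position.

4

Heap A is a plain Nim heap of size 4, so its Grundy value is 4.
Grundy values for heap B (subtraction set {4, 7}):
g(0) = mex{} = 0
g(1) = mex{} = 0
g(2) = mex{} = 0
g(3) = mex{} = 0
g(4) = mex{0} = 1
g(5) = mex{0} = 1
g(6) = mex{0} = 1
g(7) = mex{0} = 1
g(8) = mex{0,1} = 2
g(9) = mex{0,1} = 2
g(10) = mex{0,1} = 2
g(11) = mex{1} = 0
So g(11) = 0.
By the Sprague-Grundy theorem, the Grundy value of a sum of independent games is the XOR of the component values.
Combined value = 4 XOR 0 = 4.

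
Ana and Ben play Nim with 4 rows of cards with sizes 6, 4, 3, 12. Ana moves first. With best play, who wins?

Compute the nim-sum pairwise:
6 ⊕ 4 = 2
2 ⊕ 3 = 1
1 ⊕ 12 = 13
The nim-sum is 13 ≠ 0, so this is an N-position: the player to move can win; Ana has a winning move.

Ana wins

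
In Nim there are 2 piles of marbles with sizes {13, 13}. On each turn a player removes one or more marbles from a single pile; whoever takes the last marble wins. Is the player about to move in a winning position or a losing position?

Losing position

In binary:
  1101  (13)
  1101  (13)
  ----
  0000  (0)
The nim-sum is 0, so this is a P-position: the player to move is in a losing position under optimal play.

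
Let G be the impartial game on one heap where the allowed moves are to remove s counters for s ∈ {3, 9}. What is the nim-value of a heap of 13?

0

Compute g(0), g(1), … for moves {3, 9}:
g(0) = mex{} = 0
g(1) = mex{} = 0
g(2) = mex{} = 0
g(3) = mex{0} = 1
g(4) = mex{0} = 1
g(5) = mex{0} = 1
g(6) = mex{1} = 0
g(7) = mex{1} = 0
g(8) = mex{1} = 0
g(9) = mex{0} = 1
g(10) = mex{0} = 1
g(11) = mex{0} = 1
g(12) = mex{1} = 0
g(13) = mex{1} = 0
So g(13) = 0.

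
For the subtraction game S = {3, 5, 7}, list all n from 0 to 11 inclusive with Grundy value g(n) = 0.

0, 1, 2, 10, 11

Grundy values for subtraction set {3, 5, 7}:
k:     0  1  2  3  4  5  6  7  8  9 10 11
g(k):  0  0  0  1  1  1  2  2  2  3  0  0
The P-positions (g = 0) in 0..11 are 0, 1, 2, 10, 11.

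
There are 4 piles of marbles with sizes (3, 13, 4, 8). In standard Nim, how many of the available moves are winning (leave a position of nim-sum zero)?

1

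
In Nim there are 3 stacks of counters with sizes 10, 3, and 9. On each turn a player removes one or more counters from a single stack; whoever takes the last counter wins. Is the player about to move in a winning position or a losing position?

Losing position

Nim-sum: 10 ⊕ 3 ⊕ 9 = 0.
The nim-sum is 0, so this is a P-position: the player to move is in a losing position under optimal play.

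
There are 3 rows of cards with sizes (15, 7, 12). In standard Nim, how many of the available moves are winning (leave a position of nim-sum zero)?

3

Write each in binary and XOR column by column:
  1111  (15)
  0111  (7)
  1100  (12)
  ----
  0100  (4)
The overall nim-sum is X = 4. A row of size p has a winning move iff p XOR X < p (reduce it to p XOR X).
  15: 15 XOR 4 = 11 < 15 — winning move (to 11).
  7: 7 XOR 4 = 3 < 7 — winning move (to 3).
  12: 12 XOR 4 = 8 < 12 — winning move (to 8).
That gives 3 winning moves.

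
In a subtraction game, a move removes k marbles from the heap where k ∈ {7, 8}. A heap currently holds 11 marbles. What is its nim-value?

1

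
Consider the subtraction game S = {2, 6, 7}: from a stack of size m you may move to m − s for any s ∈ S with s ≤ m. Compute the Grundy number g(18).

Grundy values for subtraction set {2, 6, 7}:
k:     0  1  2  3  4  5  6  7  8  9 10 11 12 13 14 15 16 17 18
g(k):  0  0  1  1  0  0  1  1  2  0  3  1  2  0  0  1  1  0  0
So g(18) = 0.

0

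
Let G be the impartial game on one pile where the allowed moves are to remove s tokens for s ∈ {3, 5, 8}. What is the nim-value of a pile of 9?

3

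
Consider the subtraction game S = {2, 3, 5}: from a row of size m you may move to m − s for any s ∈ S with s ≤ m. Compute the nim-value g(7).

0

Grundy values for subtraction set {2, 3, 5}:
g(0) = mex{} = 0
g(1) = mex{} = 0
g(2) = mex{0} = 1
g(3) = mex{0} = 1
g(4) = mex{0,1} = 2
g(5) = mex{0,1} = 2
g(6) = mex{0,1,2} = 3
g(7) = mex{1,2} = 0
So g(7) = 0.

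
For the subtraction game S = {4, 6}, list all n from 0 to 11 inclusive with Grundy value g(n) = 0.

0, 1, 2, 3, 10, 11

Grundy values for subtraction set {4, 6}:
g(0) = mex{} = 0
g(1) = mex{} = 0
g(2) = mex{} = 0
g(3) = mex{} = 0
g(4) = mex{0} = 1
g(5) = mex{0} = 1
g(6) = mex{0} = 1
g(7) = mex{0} = 1
g(8) = mex{0,1} = 2
g(9) = mex{0,1} = 2
g(10) = mex{1} = 0
g(11) = mex{1} = 0
The P-positions (g = 0) in 0..11 are 0, 1, 2, 3, 10, 11.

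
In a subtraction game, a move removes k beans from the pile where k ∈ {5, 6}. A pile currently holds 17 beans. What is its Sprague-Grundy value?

1

Grundy values for subtraction set {5, 6}:
k:     0  1  2  3  4  5  6  7  8  9 10 11 12 13 14 15 16 17
g(k):  0  0  0  0  0  1  1  1  1  1  2  0  0  0  0  0  1  1
So g(17) = 1.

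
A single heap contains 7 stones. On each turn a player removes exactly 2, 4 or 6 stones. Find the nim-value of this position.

Build the Grundy sequence with g(k) = mex{g(k−s) : s ∈ {2, 4, 6}, s ≤ k}:
g(0) = mex{} = 0
g(1) = mex{} = 0
g(2) = mex{0} = 1
g(3) = mex{0} = 1
g(4) = mex{0,1} = 2
g(5) = mex{0,1} = 2
g(6) = mex{0,1,2} = 3
g(7) = mex{0,1,2} = 3
So g(7) = 3.

3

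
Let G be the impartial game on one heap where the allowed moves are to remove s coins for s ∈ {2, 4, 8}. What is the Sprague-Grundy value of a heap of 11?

Build the Grundy sequence with g(k) = mex{g(k−s) : s ∈ {2, 4, 8}, s ≤ k}:
k:     0  1  2  3  4  5  6  7  8  9 10 11
g(k):  0  0  1  1  2  2  0  0  1  1  2  2
So g(11) = 2.

2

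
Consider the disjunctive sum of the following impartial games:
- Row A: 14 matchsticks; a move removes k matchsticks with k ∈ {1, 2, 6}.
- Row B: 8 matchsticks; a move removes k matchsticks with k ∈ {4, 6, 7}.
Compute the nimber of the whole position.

2

For row A, compute g(0), g(1), … with moves {1, 2, 6}:
k:     0  1  2  3  4  5  6  7  8  9 10 11 12 13 14
g(k):  0  1  2  0  1  2  3  0  1  2  0  1  2  3  0
So g(14) = 0.
Build the Grundy sequence for row B with g(k) = mex{g(k−s) : s ∈ {4, 6, 7}, s ≤ k}:
g(0) = mex{} = 0
g(1) = mex{} = 0
g(2) = mex{} = 0
g(3) = mex{} = 0
g(4) = mex{0} = 1
g(5) = mex{0} = 1
g(6) = mex{0} = 1
g(7) = mex{0} = 1
g(8) = mex{0,1} = 2
So g(8) = 2.
The value of a disjunctive sum is the nim-sum of the parts.
Combined value = 0 ⊕ 2 = 2.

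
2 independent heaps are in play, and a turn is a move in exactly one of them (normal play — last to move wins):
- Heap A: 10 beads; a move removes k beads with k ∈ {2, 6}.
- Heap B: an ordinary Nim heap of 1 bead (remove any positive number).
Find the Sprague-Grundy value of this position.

0

For heap A, compute g(0), g(1), … with moves {2, 6}:
g(0) = mex{} = 0
g(1) = mex{} = 0
g(2) = mex{0} = 1
g(3) = mex{0} = 1
g(4) = mex{1} = 0
g(5) = mex{1} = 0
g(6) = mex{0} = 1
g(7) = mex{0} = 1
g(8) = mex{1} = 0
g(9) = mex{1} = 0
g(10) = mex{0} = 1
So g(10) = 1.
Heap B is a plain Nim heap of size 1, so its Grundy value is 1.
By the Sprague-Grundy theorem, the Grundy value of a sum of independent games is the XOR of the component values.
Combined value = 1 XOR 1 = 0.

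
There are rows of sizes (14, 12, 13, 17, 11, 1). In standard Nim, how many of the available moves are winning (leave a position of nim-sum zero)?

Bitwise XOR of the heap sizes:
  01110  (14)
  01100  (12)
  01101  (13)
  10001  (17)
  01011  (11)
  00001  (1)
  -----
  10100  (20)
The overall nim-sum is X = 20. A row of size p has a winning move iff p XOR X < p (reduce it to p XOR X).
  14: 14 XOR 20 = 26 ≥ 14 — no move.
  12: 12 XOR 20 = 24 ≥ 12 — no move.
  13: 13 XOR 20 = 25 ≥ 13 — no move.
  17: 17 XOR 20 = 5 < 17 — winning move (to 5).
  11: 11 XOR 20 = 31 ≥ 11 — no move.
  1: 1 XOR 20 = 21 ≥ 1 — no move.
That gives 1 winning move.

1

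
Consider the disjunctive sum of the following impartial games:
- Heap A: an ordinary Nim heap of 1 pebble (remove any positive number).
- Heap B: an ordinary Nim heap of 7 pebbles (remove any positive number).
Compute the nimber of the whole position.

Heap A is a plain Nim heap of size 1, so its Grundy value is 1.
Heap B is a plain Nim heap of size 7, so its Grundy value is 7.
The value of a disjunctive sum is the nim-sum of the parts.
Combined value = 1 XOR 7 = 6.

6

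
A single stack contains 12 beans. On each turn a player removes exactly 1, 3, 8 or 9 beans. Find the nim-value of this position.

2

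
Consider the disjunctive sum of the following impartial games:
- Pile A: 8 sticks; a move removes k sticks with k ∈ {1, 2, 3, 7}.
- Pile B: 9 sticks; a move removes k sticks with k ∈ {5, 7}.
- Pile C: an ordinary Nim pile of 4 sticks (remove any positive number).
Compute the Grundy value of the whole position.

5

For pile A, compute g(0), g(1), … with moves {1, 2, 3, 7}:
g(0) = mex{} = 0
g(1) = mex{0} = 1
g(2) = mex{0,1} = 2
g(3) = mex{0,1,2} = 3
g(4) = mex{1,2,3} = 0
g(5) = mex{0,2,3} = 1
g(6) = mex{0,1,3} = 2
g(7) = mex{0,1,2} = 3
g(8) = mex{1,2,3} = 0
So g(8) = 0.
Grundy values for pile B (subtraction set {5, 7}):
g(0) = mex{} = 0
g(1) = mex{} = 0
g(2) = mex{} = 0
g(3) = mex{} = 0
g(4) = mex{} = 0
g(5) = mex{0} = 1
g(6) = mex{0} = 1
g(7) = mex{0} = 1
g(8) = mex{0} = 1
g(9) = mex{0} = 1
So g(9) = 1.
Pile C is a plain Nim pile of size 4, so its Grundy value is 4.
The value of a disjunctive sum is the nim-sum of the parts.
Combined value = 0 XOR 1 XOR 4 = 5.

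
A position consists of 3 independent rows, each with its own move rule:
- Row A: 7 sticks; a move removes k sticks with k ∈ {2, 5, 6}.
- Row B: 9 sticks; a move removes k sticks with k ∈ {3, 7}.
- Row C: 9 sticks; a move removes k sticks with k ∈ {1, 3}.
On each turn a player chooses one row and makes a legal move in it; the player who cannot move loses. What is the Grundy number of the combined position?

3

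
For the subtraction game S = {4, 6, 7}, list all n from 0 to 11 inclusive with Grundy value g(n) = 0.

0, 1, 2, 3, 11

Grundy values for subtraction set {4, 6, 7}:
k:     0  1  2  3  4  5  6  7  8  9 10 11
g(k):  0  0  0  0  1  1  1  1  2  2  2  0
The P-positions (g = 0) in 0..11 are 0, 1, 2, 3, 11.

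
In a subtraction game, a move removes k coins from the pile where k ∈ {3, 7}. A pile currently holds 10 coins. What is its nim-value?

Grundy values for subtraction set {3, 7}:
g(0) = mex{} = 0
g(1) = mex{} = 0
g(2) = mex{} = 0
g(3) = mex{0} = 1
g(4) = mex{0} = 1
g(5) = mex{0} = 1
g(6) = mex{1} = 0
g(7) = mex{0,1} = 2
g(8) = mex{0,1} = 2
g(9) = mex{0} = 1
g(10) = mex{1,2} = 0
So g(10) = 0.

0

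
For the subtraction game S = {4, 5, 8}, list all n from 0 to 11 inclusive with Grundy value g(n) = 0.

0, 1, 2, 3

Build the Grundy sequence with g(k) = mex{g(k−s) : s ∈ {4, 5, 8}, s ≤ k}:
k:     0  1  2  3  4  5  6  7  8  9 10 11
g(k):  0  0  0  0  1  1  1  1  2  2  2  2
The P-positions (g = 0) in 0..11 are 0, 1, 2, 3.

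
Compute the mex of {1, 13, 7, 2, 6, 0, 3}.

The values 0, 1, 2, 3 are all present; 4 is the first non-negative integer missing from the set.

4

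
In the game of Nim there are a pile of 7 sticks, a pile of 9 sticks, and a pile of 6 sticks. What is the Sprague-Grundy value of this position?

Bitwise XOR of the heap sizes:
  0111  (7)
  1001  (9)
  0110  (6)
  ----
  1000  (8)

8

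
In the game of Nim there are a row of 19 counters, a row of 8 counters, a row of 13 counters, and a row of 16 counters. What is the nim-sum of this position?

6

Nim-sum: 19 ^ 8 ^ 13 ^ 16 = 6.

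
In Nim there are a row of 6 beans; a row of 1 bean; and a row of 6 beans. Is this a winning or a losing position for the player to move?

Write each in binary and XOR column by column:
  110  (6)
  001  (1)
  110  (6)
  ---
  001  (1)
The nim-sum is 1 ≠ 0, so this is an N-position: the player to move can win.

Winning position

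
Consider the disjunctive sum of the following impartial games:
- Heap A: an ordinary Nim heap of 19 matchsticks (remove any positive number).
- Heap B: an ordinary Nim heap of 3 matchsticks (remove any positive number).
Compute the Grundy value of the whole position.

16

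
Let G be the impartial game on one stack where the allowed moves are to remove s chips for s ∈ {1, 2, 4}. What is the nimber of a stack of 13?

1

Build the Grundy sequence with g(k) = mex{g(k−s) : s ∈ {1, 2, 4}, s ≤ k}:
g(0) = mex{} = 0
g(1) = mex{0} = 1
g(2) = mex{0,1} = 2
g(3) = mex{1,2} = 0
g(4) = mex{0,2} = 1
g(5) = mex{0,1} = 2
g(6) = mex{1,2} = 0
g(7) = mex{0,2} = 1
g(8) = mex{0,1} = 2
g(9) = mex{1,2} = 0
g(10) = mex{0,2} = 1
g(11) = mex{0,1} = 2
g(12) = mex{1,2} = 0
g(13) = mex{0,2} = 1
So g(13) = 1.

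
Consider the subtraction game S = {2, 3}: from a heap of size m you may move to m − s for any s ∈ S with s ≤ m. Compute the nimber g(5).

0

Build the Grundy sequence with g(k) = mex{g(k−s) : s ∈ {2, 3}, s ≤ k}:
k:     0  1  2  3  4  5
g(k):  0  0  1  1  2  0
So g(5) = 0.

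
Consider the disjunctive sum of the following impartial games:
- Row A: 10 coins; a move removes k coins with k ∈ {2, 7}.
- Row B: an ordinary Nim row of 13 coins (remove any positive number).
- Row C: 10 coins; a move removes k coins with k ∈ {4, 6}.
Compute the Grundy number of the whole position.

Build the Grundy sequence for row A with g(k) = mex{g(k−s) : s ∈ {2, 7}, s ≤ k}:
g(0) = mex{} = 0
g(1) = mex{} = 0
g(2) = mex{0} = 1
g(3) = mex{0} = 1
g(4) = mex{1} = 0
g(5) = mex{1} = 0
g(6) = mex{0} = 1
g(7) = mex{0} = 1
g(8) = mex{0,1} = 2
g(9) = mex{1} = 0
g(10) = mex{1,2} = 0
So g(10) = 0.
Row B is a plain Nim row of size 13, so its Grundy value is 13.
Build the Grundy sequence for row C with g(k) = mex{g(k−s) : s ∈ {4, 6}, s ≤ k}:
k:     0  1  2  3  4  5  6  7  8  9 10
g(k):  0  0  0  0  1  1  1  1  2  2  0
So g(10) = 0.
By the Sprague-Grundy theorem, the Grundy value of a sum of independent games is the XOR of the component values.
Combined value = 0 ⊕ 13 ⊕ 0 = 13.

13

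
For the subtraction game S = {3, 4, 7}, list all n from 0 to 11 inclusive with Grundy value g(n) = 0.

Build the Grundy sequence with g(k) = mex{g(k−s) : s ∈ {3, 4, 7}, s ≤ k}:
g(0) = mex{} = 0
g(1) = mex{} = 0
g(2) = mex{} = 0
g(3) = mex{0} = 1
g(4) = mex{0} = 1
g(5) = mex{0} = 1
g(6) = mex{0,1} = 2
g(7) = mex{0,1} = 2
g(8) = mex{0,1} = 2
g(9) = mex{0,1,2} = 3
g(10) = mex{1,2} = 0
g(11) = mex{1,2} = 0
The P-positions (g = 0) in 0..11 are 0, 1, 2, 10, 11.

0, 1, 2, 10, 11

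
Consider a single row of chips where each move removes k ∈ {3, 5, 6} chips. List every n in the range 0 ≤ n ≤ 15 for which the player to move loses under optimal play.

0, 1, 2, 9, 10, 11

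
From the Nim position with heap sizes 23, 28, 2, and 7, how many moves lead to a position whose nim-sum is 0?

Compute the nim-sum pairwise:
23 XOR 28 = 11
11 XOR 2 = 9
9 XOR 7 = 14
The overall nim-sum is X = 14. A heap of size p has a winning move iff p XOR X < p (reduce it to p XOR X).
  23: 23 XOR 14 = 25 ≥ 23 — no move.
  28: 28 XOR 14 = 18 < 28 — winning move (to 18).
  2: 2 XOR 14 = 12 ≥ 2 — no move.
  7: 7 XOR 14 = 9 ≥ 7 — no move.
That gives 1 winning move.

1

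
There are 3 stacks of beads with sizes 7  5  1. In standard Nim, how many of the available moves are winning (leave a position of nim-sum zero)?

1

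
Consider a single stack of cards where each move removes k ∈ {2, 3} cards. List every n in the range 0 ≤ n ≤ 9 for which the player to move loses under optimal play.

Compute g(0), g(1), … for moves {2, 3}:
g(0) = mex{} = 0
g(1) = mex{} = 0
g(2) = mex{0} = 1
g(3) = mex{0} = 1
g(4) = mex{0,1} = 2
g(5) = mex{1} = 0
g(6) = mex{1,2} = 0
g(7) = mex{0,2} = 1
g(8) = mex{0} = 1
g(9) = mex{0,1} = 2
The P-positions (g = 0) in 0..9 are 0, 1, 5, 6.

0, 1, 5, 6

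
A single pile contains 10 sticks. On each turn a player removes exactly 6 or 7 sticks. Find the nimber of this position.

Compute g(0), g(1), … for moves {6, 7}:
k:     0  1  2  3  4  5  6  7  8  9 10
g(k):  0  0  0  0  0  0  1  1  1  1  1
So g(10) = 1.

1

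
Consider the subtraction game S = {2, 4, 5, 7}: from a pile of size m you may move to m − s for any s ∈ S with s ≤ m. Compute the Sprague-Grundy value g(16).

Compute g(0), g(1), … for moves {2, 4, 5, 7}:
k:     0  1  2  3  4  5  6  7  8  9 10 11 12 13 14 15 16
g(k):  0  0  1  1  2  2  3  3  4  0  0  1  1  2  2  3  3
So g(16) = 3.

3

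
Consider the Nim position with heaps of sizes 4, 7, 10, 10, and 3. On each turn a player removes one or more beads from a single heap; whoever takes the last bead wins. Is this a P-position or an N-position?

P-position

Write each in binary and XOR column by column:
  0100  (4)
  0111  (7)
  1010  (10)
  1010  (10)
  0011  (3)
  ----
  0000  (0)
The nim-sum is 0, so this is a P-position: the player to move is in a losing position under optimal play.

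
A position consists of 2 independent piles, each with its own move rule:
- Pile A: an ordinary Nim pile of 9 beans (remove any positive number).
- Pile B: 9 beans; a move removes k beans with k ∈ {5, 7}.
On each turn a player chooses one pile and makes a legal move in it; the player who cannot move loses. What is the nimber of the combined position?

8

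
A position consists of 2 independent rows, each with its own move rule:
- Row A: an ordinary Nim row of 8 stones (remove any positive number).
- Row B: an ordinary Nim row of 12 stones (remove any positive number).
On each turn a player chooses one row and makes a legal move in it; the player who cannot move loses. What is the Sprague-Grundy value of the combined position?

4

Row A is a plain Nim row of size 8, so its Grundy value is 8.
Row B is a plain Nim row of size 12, so its Grundy value is 12.
By the Sprague-Grundy theorem, the Grundy value of a sum of independent games is the XOR of the component values.
Combined value = 8 XOR 12 = 4.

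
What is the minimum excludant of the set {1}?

0 is not in the set, so the mex is 0.

0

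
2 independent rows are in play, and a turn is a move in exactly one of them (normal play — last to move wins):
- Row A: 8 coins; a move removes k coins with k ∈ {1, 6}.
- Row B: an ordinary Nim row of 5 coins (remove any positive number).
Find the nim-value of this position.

Grundy values for row A (subtraction set {1, 6}):
k:     0  1  2  3  4  5  6  7  8
g(k):  0  1  0  1  0  1  2  0  1
So g(8) = 1.
Row B is a plain Nim row of size 5, so its Grundy value is 5.
The value of a disjunctive sum is the nim-sum of the parts.
Combined value = 1 ⊕ 5 = 4.

4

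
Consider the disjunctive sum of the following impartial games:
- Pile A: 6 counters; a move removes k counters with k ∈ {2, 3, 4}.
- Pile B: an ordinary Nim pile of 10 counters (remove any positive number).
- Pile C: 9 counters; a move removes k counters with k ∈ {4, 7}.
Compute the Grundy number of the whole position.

8

Build the Grundy sequence for pile A with g(k) = mex{g(k−s) : s ∈ {2, 3, 4}, s ≤ k}:
k:     0  1  2  3  4  5  6
g(k):  0  0  1  1  2  2  0
So g(6) = 0.
Pile B is a plain Nim pile of size 10, so its Grundy value is 10.
Grundy values for pile C (subtraction set {4, 7}):
g(0) = mex{} = 0
g(1) = mex{} = 0
g(2) = mex{} = 0
g(3) = mex{} = 0
g(4) = mex{0} = 1
g(5) = mex{0} = 1
g(6) = mex{0} = 1
g(7) = mex{0} = 1
g(8) = mex{0,1} = 2
g(9) = mex{0,1} = 2
So g(9) = 2.
By the Sprague-Grundy theorem, the Grundy value of a sum of independent games is the XOR of the component values.
Combined value = 0 XOR 10 XOR 2 = 8.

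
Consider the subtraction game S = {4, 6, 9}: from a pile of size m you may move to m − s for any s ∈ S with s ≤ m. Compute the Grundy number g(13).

0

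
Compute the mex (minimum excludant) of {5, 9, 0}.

1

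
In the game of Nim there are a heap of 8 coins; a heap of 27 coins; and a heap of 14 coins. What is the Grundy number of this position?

29

Nim-sum: 8 ⊕ 27 ⊕ 14 = 29.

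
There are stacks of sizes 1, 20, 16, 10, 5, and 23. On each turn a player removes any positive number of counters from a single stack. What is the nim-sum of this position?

Compute the nim-sum pairwise:
1 ⊕ 20 = 21
21 ⊕ 16 = 5
5 ⊕ 10 = 15
15 ⊕ 5 = 10
10 ⊕ 23 = 29

29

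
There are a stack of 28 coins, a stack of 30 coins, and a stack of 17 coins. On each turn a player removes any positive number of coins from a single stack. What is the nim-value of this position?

Compute the nim-sum pairwise:
28 ^ 30 = 2
2 ^ 17 = 19

19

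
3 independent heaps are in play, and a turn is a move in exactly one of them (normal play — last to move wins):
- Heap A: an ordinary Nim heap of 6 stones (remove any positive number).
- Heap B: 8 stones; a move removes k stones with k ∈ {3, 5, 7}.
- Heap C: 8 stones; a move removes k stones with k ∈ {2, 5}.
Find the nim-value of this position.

4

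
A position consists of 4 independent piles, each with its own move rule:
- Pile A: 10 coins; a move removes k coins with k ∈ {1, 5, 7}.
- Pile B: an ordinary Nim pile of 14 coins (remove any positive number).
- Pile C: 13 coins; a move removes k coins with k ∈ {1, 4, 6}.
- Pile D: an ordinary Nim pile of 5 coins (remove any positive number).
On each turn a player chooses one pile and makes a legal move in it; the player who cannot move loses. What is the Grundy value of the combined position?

10

Grundy values for pile A (subtraction set {1, 5, 7}):
g(0) = mex{} = 0
g(1) = mex{0} = 1
g(2) = mex{1} = 0
g(3) = mex{0} = 1
g(4) = mex{1} = 0
g(5) = mex{0} = 1
g(6) = mex{1} = 0
g(7) = mex{0} = 1
g(8) = mex{1} = 0
g(9) = mex{0} = 1
g(10) = mex{1} = 0
So g(10) = 0.
Pile B is a plain Nim pile of size 14, so its Grundy value is 14.
Grundy values for pile C (subtraction set {1, 4, 6}):
k:     0  1  2  3  4  5  6  7  8  9 10 11 12 13
g(k):  0  1  0  1  2  0  1  0  1  2  0  1  0  1
So g(13) = 1.
Pile D is a plain Nim pile of size 5, so its Grundy value is 5.
The value of a disjunctive sum is the nim-sum of the parts.
Combined value = 0 XOR 14 XOR 1 XOR 5 = 10.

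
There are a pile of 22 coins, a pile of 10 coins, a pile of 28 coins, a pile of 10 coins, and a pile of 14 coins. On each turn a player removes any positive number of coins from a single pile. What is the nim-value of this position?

4

Compute the nim-sum pairwise:
22 XOR 10 = 28
28 XOR 28 = 0
0 XOR 10 = 10
10 XOR 14 = 4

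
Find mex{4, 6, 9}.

0 is not in the set, so the mex is 0.

0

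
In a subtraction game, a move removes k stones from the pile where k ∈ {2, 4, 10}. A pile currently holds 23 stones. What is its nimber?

Grundy values for subtraction set {2, 4, 10}:
k:     0  1  2  3  4  5  6  7  8  9 10 11 12 13 14 15 16 17 18 19 20 21 22 23
g(k):  0  0  1  1  2  2  0  0  1  1  2  2  0  0  1  1  2  2  0  0  1  1  2  2
So g(23) = 2.

2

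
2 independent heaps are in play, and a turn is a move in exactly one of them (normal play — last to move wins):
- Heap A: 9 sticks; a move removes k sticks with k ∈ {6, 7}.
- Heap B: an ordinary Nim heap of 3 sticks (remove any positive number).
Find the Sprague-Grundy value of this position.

Grundy values for heap A (subtraction set {6, 7}):
k:     0  1  2  3  4  5  6  7  8  9
g(k):  0  0  0  0  0  0  1  1  1  1
So g(9) = 1.
Heap B is a plain Nim heap of size 3, so its Grundy value is 3.
The value of a disjunctive sum is the nim-sum of the parts.
Combined value = 1 ⊕ 3 = 2.

2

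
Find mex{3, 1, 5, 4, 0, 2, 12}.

6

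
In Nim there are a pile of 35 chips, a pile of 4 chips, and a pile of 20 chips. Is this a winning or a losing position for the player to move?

Compute the nim-sum pairwise:
35 ^ 4 = 39
39 ^ 20 = 51
The nim-sum is 51 ≠ 0, so this is an N-position: the player to move can win.

Winning position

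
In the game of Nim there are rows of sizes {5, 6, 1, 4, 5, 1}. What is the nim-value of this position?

2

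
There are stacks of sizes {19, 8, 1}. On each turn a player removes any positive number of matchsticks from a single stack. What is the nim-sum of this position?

Compute the nim-sum pairwise:
19 ^ 8 = 27
27 ^ 1 = 26

26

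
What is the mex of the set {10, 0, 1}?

2

The values 0, 1 are all present; 2 is the first non-negative integer missing from the set.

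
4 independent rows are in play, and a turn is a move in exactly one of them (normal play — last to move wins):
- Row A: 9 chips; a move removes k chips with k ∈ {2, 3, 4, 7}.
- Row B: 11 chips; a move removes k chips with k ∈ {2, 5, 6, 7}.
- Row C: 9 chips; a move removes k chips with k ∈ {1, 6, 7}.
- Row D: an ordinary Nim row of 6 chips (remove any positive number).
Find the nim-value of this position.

For row A, compute g(0), g(1), … with moves {2, 3, 4, 7}:
g(0) = mex{} = 0
g(1) = mex{} = 0
g(2) = mex{0} = 1
g(3) = mex{0} = 1
g(4) = mex{0,1} = 2
g(5) = mex{0,1} = 2
g(6) = mex{1,2} = 0
g(7) = mex{0,1,2} = 3
g(8) = mex{0,2} = 1
g(9) = mex{0,1,2,3} = 4
So g(9) = 4.
For row B, compute g(0), g(1), … with moves {2, 5, 6, 7}:
g(0) = mex{} = 0
g(1) = mex{} = 0
g(2) = mex{0} = 1
g(3) = mex{0} = 1
g(4) = mex{1} = 0
g(5) = mex{0,1} = 2
g(6) = mex{0} = 1
g(7) = mex{0,1,2} = 3
g(8) = mex{0,1} = 2
g(9) = mex{0,1,3} = 2
g(10) = mex{0,1,2} = 3
g(11) = mex{0,1,2} = 3
So g(11) = 3.
Grundy values for row C (subtraction set {1, 6, 7}):
k:     0  1  2  3  4  5  6  7  8  9
g(k):  0  1  0  1  0  1  2  3  2  3
So g(9) = 3.
Row D is a plain Nim row of size 6, so its Grundy value is 6.
By the Sprague-Grundy theorem, the Grundy value of a sum of independent games is the XOR of the component values.
Combined value = 4 ⊕ 3 ⊕ 3 ⊕ 6 = 2.

2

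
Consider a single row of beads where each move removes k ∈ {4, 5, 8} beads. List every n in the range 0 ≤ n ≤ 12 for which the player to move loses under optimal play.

Build the Grundy sequence with g(k) = mex{g(k−s) : s ∈ {4, 5, 8}, s ≤ k}:
k:     0  1  2  3  4  5  6  7  8  9 10 11 12
g(k):  0  0  0  0  1  1  1  1  2  2  2  2  0
The P-positions (g = 0) in 0..12 are 0, 1, 2, 3, 12.

0, 1, 2, 3, 12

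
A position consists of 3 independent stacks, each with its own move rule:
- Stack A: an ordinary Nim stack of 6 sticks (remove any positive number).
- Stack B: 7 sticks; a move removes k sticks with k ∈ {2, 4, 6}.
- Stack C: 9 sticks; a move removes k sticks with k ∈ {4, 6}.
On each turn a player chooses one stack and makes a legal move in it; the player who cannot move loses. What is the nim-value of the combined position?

7

Stack A is a plain Nim stack of size 6, so its Grundy value is 6.
Build the Grundy sequence for stack B with g(k) = mex{g(k−s) : s ∈ {2, 4, 6}, s ≤ k}:
k:     0  1  2  3  4  5  6  7
g(k):  0  0  1  1  2  2  3  3
So g(7) = 3.
Grundy values for stack C (subtraction set {4, 6}):
k:     0  1  2  3  4  5  6  7  8  9
g(k):  0  0  0  0  1  1  1  1  2  2
So g(9) = 2.
By the Sprague-Grundy theorem, the Grundy value of a sum of independent games is the XOR of the component values.
Combined value = 6 ⊕ 3 ⊕ 2 = 7.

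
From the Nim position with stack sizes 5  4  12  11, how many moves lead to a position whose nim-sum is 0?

Nim-sum: 5 XOR 4 XOR 12 XOR 11 = 6.
The overall nim-sum is X = 6. A stack of size p has a winning move iff p XOR X < p (reduce it to p XOR X).
  5: 5 XOR 6 = 3 < 5 — winning move (to 3).
  4: 4 XOR 6 = 2 < 4 — winning move (to 2).
  12: 12 XOR 6 = 10 < 12 — winning move (to 10).
  11: 11 XOR 6 = 13 ≥ 11 — no move.
That gives 3 winning moves.

3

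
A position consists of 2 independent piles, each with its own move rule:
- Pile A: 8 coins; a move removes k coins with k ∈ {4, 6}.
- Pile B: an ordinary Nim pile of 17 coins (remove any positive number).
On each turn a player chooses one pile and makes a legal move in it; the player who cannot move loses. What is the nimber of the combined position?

19

For pile A, compute g(0), g(1), … with moves {4, 6}:
k:     0  1  2  3  4  5  6  7  8
g(k):  0  0  0  0  1  1  1  1  2
So g(8) = 2.
Pile B is a plain Nim pile of size 17, so its Grundy value is 17.
The value of a disjunctive sum is the nim-sum of the parts.
Combined value = 2 XOR 17 = 19.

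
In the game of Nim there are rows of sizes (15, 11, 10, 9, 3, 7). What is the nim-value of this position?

Nim-sum: 15 ^ 11 ^ 10 ^ 9 ^ 3 ^ 7 = 3.

3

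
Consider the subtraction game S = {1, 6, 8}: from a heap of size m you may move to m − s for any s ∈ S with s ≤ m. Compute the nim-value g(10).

Compute g(0), g(1), … for moves {1, 6, 8}:
g(0) = mex{} = 0
g(1) = mex{0} = 1
g(2) = mex{1} = 0
g(3) = mex{0} = 1
g(4) = mex{1} = 0
g(5) = mex{0} = 1
g(6) = mex{0,1} = 2
g(7) = mex{1,2} = 0
g(8) = mex{0} = 1
g(9) = mex{1} = 0
g(10) = mex{0} = 1
So g(10) = 1.

1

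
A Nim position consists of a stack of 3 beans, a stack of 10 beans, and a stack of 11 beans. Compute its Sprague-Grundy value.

Compute the nim-sum pairwise:
3 XOR 10 = 9
9 XOR 11 = 2

2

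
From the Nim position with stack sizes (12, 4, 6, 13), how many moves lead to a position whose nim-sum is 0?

1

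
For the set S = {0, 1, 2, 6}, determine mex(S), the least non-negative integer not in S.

The values 0, 1, 2 are all present; 3 is the first non-negative integer missing from the set.

3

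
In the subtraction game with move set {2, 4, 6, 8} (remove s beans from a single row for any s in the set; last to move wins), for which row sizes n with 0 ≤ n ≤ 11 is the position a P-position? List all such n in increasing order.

0, 1, 10, 11

Build the Grundy sequence with g(k) = mex{g(k−s) : s ∈ {2, 4, 6, 8}, s ≤ k}:
k:     0  1  2  3  4  5  6  7  8  9 10 11
g(k):  0  0  1  1  2  2  3  3  4  4  0  0
The P-positions (g = 0) in 0..11 are 0, 1, 10, 11.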